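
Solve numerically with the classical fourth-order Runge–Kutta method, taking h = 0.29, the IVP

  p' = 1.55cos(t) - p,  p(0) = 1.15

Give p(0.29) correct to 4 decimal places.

RK4: k1 = f(t_n, p_n); k2 = f(t_n + h/2, p_n + (h/2)·k1); k3 = f(t_n + h/2, p_n + (h/2)·k2); k4 = f(t_n + h, p_n + h·k3); p_{n+1} = p_n + (h/6)·(k1 + 2k2 + 2k3 + k4).
t=0.000000, p=1.150000:
  k1 = f(0.000000, 1.150000) = 0.400000
  k2 = f(0.145000, 1.208000) = 0.325734
  k3 = f(0.145000, 1.197231) = 0.336503
  k4 = f(0.290000, 1.247586) = 0.237692
  p ← 1.150000 + (0.29/6)·(k1 + 2k2 + 2k3 + k4) = 1.244838
p(0.29) ≈ 1.2448

1.2448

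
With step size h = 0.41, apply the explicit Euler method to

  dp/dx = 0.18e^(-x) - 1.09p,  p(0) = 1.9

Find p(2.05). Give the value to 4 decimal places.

0.1497

Euler: p_{n+1} = p_n + h·f(x_n, p_n).
x=0.000000, p=1.900000: f=-1.891000 → p ← 1.900000 + 0.41·(-1.891000) = 1.124690
x=0.410000, p=1.124690: f=-1.106455 → p ← 1.124690 + 0.41·(-1.106455) = 0.671043
x=0.820000, p=0.671043: f=-0.652160 → p ← 0.671043 + 0.41·(-0.652160) = 0.403658
x=1.230000, p=0.403658: f=-0.387375 → p ← 0.403658 + 0.41·(-0.387375) = 0.244834
x=1.640000, p=0.244834: f=-0.231953 → p ← 0.244834 + 0.41·(-0.231953) = 0.149734
p(2.05) ≈ 0.1497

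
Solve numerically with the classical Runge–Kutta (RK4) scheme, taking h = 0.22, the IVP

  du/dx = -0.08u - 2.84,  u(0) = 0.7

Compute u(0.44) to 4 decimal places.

-0.5521

RK4: k1 = f(x_n, u_n); k2 = f(x_n + h/2, u_n + (h/2)·k1); k3 = f(x_n + h/2, u_n + (h/2)·k2); k4 = f(x_n + h, u_n + h·k3); u_{n+1} = u_n + (h/6)·(k1 + 2k2 + 2k3 + k4).
x=0.000000, u=0.700000:
  k1 = f(0.000000, 0.700000) = -2.896000
  k2 = f(0.110000, 0.381440) = -2.870515
  k3 = f(0.110000, 0.384243) = -2.870739
  k4 = f(0.220000, 0.068437) = -2.845475
  u ← 0.700000 + (0.22/6)·(k1 + 2k2 + 2k3 + k4) = 0.068454
x=0.220000, u=0.068454:
  k1 = f(0.220000, 0.068454) = -2.845476
  k2 = f(0.330000, -0.244548) = -2.820436
  k3 = f(0.330000, -0.241794) = -2.820656
  k4 = f(0.440000, -0.552091) = -2.795833
  u ← 0.068454 + (0.22/6)·(k1 + 2k2 + 2k3 + k4) = -0.552074
u(0.44) ≈ -0.5521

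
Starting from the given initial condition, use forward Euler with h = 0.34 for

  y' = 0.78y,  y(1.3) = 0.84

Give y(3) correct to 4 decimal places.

Euler: y_{n+1} = y_n + h·f(s_n, y_n).
s=1.300000, y=0.840000: f=0.655200 → y ← 0.840000 + 0.34·0.655200 = 1.062768
s=1.640000, y=1.062768: f=0.828959 → y ← 1.062768 + 0.34·0.828959 = 1.344614
s=1.980000, y=1.344614: f=1.048799 → y ← 1.344614 + 0.34·1.048799 = 1.701206
s=2.320000, y=1.701206: f=1.326940 → y ← 1.701206 + 0.34·1.326940 = 2.152365
s=2.660000, y=2.152365: f=1.678845 → y ← 2.152365 + 0.34·1.678845 = 2.723173
y(3) ≈ 2.7232

2.7232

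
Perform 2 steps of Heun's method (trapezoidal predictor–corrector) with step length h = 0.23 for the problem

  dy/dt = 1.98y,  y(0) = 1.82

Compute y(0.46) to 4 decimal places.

4.4240

Heun: k1 = f(t_n, y_n); k2 = f(t_n + h, y_n + h·k1); y_{n+1} = y_n + (h/2)·(k1 + k2).
t=0.000000, y=1.820000:
  k1 = f(0.000000, 1.820000) = 3.603600
  k2 = f(0.230000, 2.648828) = 5.244679
  y ← 1.820000 + (0.23/2)·(3.603600 + 5.244679) = 2.837552
t=0.230000, y=2.837552:
  k1 = f(0.230000, 2.837552) = 5.618353
  k2 = f(0.460000, 4.129773) = 8.176951
  y ← 2.837552 + (0.23/2)·(5.618353 + 8.176951) = 4.424012
y(0.46) ≈ 4.4240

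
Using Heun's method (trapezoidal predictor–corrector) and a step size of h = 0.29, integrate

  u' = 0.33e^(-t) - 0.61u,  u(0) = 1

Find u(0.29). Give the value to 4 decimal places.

Heun: k1 = f(t_n, u_n); k2 = f(t_n + h, u_n + h·k1); u_{n+1} = u_n + (h/2)·(k1 + k2).
t=0.000000, u=1.000000:
  k1 = f(0.000000, 1.000000) = -0.280000
  k2 = f(0.290000, 0.918800) = -0.313541
  u ← 1.000000 + (0.29/2)·(-0.280000 + (-0.313541)) = 0.913937
u(0.29) ≈ 0.9139

0.9139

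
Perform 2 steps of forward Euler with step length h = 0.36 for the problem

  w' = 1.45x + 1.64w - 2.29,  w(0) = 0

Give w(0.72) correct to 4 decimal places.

Euler: w_{n+1} = w_n + h·f(x_n, w_n).
x=0.000000, w=0.000000: f=-2.290000 → w ← 0.000000 + 0.36·(-2.290000) = -0.824400
x=0.360000, w=-0.824400: f=-3.120016 → w ← -0.824400 + 0.36·(-3.120016) = -1.947606
w(0.72) ≈ -1.9476

-1.9476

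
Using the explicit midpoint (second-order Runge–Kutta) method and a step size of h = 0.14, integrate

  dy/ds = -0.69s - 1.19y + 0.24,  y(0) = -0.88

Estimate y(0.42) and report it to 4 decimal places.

Midpoint: k1 = f(s_n, y_n); k2 = f(s_n + h/2, y_n + (h/2)·k1); y_{n+1} = y_n + h·k2.
s=0.000000, y=-0.880000:
  k1 = f(0.000000, -0.880000) = 1.287200
  k2 = f(0.070000, -0.789896) = 1.131676
  y ← -0.880000 + 0.14·1.131676 = -0.721565
s=0.140000, y=-0.721565:
  k1 = f(0.140000, -0.721565) = 1.002063
  k2 = f(0.210000, -0.651421) = 0.870291
  y ← -0.721565 + 0.14·0.870291 = -0.599725
s=0.280000, y=-0.599725:
  k1 = f(0.280000, -0.599725) = 0.760472
  k2 = f(0.350000, -0.546492) = 0.648825
  y ← -0.599725 + 0.14·0.648825 = -0.508889
y(0.42) ≈ -0.5089

-0.5089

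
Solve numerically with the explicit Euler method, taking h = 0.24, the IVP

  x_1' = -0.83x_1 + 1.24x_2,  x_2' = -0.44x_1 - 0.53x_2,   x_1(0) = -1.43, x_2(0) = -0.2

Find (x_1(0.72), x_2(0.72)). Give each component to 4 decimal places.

Euler on (x_1,x_2): x_1_{n+1} = x_1_n + h·x_1', x_2_{n+1} = x_2_n + h·x_2'.
0.000000: (-1.430000, -0.200000); f=(0.938900, 0.735200) → (-1.204664, -0.023552)
0.240000: (-1.204664, -0.023552); f=(0.970667, 0.542535) → (-0.971704, 0.106656)
0.480000: (-0.971704, 0.106656); f=(0.938768, 0.371022) → (-0.746400, 0.195702)
(x_1(0.72), x_2(0.72)) ≈ (-0.7464, 0.1957)

-0.7464, 0.1957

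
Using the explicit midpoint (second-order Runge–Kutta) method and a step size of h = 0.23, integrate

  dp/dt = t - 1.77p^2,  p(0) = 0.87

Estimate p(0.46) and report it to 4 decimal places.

Midpoint: k1 = f(t_n, p_n); k2 = f(t_n + h/2, p_n + (h/2)·k1); p_{n+1} = p_n + h·k2.
t=0.000000, p=0.870000:
  k1 = f(0.000000, 0.870000) = -1.339713
  k2 = f(0.115000, 0.715933) = -0.792231
  p ← 0.870000 + 0.23·(-0.792231) = 0.687787
t=0.230000, p=0.687787:
  k1 = f(0.230000, 0.687787) = -0.607300
  k2 = f(0.345000, 0.617947) = -0.330890
  p ← 0.687787 + 0.23·(-0.330890) = 0.611682
p(0.46) ≈ 0.6117

0.6117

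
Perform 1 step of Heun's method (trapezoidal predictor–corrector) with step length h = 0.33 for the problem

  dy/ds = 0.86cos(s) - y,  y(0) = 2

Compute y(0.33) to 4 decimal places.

1.6782

Heun: k1 = f(s_n, y_n); k2 = f(s_n + h, y_n + h·k1); y_{n+1} = y_n + (h/2)·(k1 + k2).
s=0.000000, y=2.000000:
  k1 = f(0.000000, 2.000000) = -1.140000
  k2 = f(0.330000, 1.623800) = -0.810204
  y ← 2.000000 + (0.33/2)·(-1.140000 + (-0.810204)) = 1.678216
y(0.33) ≈ 1.6782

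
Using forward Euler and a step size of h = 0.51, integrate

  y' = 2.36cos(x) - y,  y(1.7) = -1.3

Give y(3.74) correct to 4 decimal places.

-2.0026

Euler: y_{n+1} = y_n + h·f(x_n, y_n).
x=1.700000, y=-1.300000: f=0.995927 → y ← -1.300000 + 0.51·0.995927 = -0.792077
x=2.210000, y=-0.792077: f=-0.615796 → y ← -0.792077 + 0.51·(-0.615796) = -1.106133
x=2.720000, y=-1.106133: f=-1.047221 → y ← -1.106133 + 0.51·(-1.047221) = -1.640216
x=3.230000, y=-1.640216: f=-0.710567 → y ← -1.640216 + 0.51·(-0.710567) = -2.002605
y(3.74) ≈ -2.0026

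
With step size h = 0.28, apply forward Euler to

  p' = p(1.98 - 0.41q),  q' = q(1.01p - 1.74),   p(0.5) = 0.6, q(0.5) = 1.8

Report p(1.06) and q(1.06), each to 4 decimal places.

Euler on (p,q): p_{n+1} = p_n + h·p', q_{n+1} = q_n + h·q'.
0.500000: (0.600000, 1.800000); f=(0.745200, -2.041200) → (0.808656, 1.228464)
0.780000: (0.808656, 1.228464); f=(1.193843, -1.134189) → (1.142932, 0.910891)
(p(1.06), q(1.06)) ≈ (1.1429, 0.9109)

1.1429, 0.9109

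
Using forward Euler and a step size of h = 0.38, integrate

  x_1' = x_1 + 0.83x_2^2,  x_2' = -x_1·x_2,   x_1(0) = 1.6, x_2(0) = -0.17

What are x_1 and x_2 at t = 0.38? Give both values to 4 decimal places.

Euler on (x_1,x_2): x_1_{n+1} = x_1_n + h·x_1', x_2_{n+1} = x_2_n + h·x_2'.
0.000000: (1.600000, -0.170000); f=(1.623987, 0.272000) → (2.217115, -0.066640)
(x_1(0.38), x_2(0.38)) ≈ (2.2171, -0.0666)

2.2171, -0.0666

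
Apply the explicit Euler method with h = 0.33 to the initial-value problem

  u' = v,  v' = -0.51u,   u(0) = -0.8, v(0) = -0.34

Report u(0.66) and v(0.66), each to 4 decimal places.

-0.9800, -0.0518

Euler on (u,v): u_{n+1} = u_n + h·u', v_{n+1} = v_n + h·v'.
0.000000: (-0.800000, -0.340000); f=(-0.340000, 0.408000) → (-0.912200, -0.205360)
0.330000: (-0.912200, -0.205360); f=(-0.205360, 0.465222) → (-0.979969, -0.051837)
(u(0.66), v(0.66)) ≈ (-0.9800, -0.0518)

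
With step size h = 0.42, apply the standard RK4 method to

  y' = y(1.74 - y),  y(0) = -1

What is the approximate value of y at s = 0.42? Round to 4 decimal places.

RK4: k1 = f(s_n, y_n); k2 = f(s_n + h/2, y_n + (h/2)·k1); k3 = f(s_n + h/2, y_n + (h/2)·k2); k4 = f(s_n + h, y_n + h·k3); y_{n+1} = y_n + (h/6)·(k1 + 2k2 + 2k3 + k4).
s=0.000000, y=-1.000000:
  k1 = f(0.000000, -1.000000) = -2.740000
  k2 = f(0.210000, -1.575400) = -5.223081
  k3 = f(0.210000, -2.096847) = -8.045281
  k4 = f(0.420000, -4.379018) = -26.795292
  y ← -1.000000 + (0.42/6)·(k1 + 2k2 + 2k3 + k4) = -4.925041
y(0.42) ≈ -4.9250

-4.9250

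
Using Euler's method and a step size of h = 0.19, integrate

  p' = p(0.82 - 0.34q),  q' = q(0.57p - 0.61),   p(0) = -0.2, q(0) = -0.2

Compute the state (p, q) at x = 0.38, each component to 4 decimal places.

Euler on (p,q): p_{n+1} = p_n + h·p', q_{n+1} = q_n + h·q'.
0.000000: (-0.200000, -0.200000); f=(-0.177600, 0.144800) → (-0.233744, -0.172488)
0.190000: (-0.233744, -0.172488); f=(-0.205378, 0.128199) → (-0.272766, -0.148130)
(p(0.38), q(0.38)) ≈ (-0.2728, -0.1481)

-0.2728, -0.1481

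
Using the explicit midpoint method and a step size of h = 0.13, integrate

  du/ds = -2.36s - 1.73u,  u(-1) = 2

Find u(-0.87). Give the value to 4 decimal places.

Midpoint: k1 = f(s_n, u_n); k2 = f(s_n + h/2, u_n + (h/2)·k1); u_{n+1} = u_n + h·k2.
s=-1.000000, u=2.000000:
  k1 = f(-1.000000, 2.000000) = -1.100000
  k2 = f(-0.935000, 1.928500) = -1.129705
  u ← 2.000000 + 0.13·(-1.129705) = 1.853138
u(-0.87) ≈ 1.8531

1.8531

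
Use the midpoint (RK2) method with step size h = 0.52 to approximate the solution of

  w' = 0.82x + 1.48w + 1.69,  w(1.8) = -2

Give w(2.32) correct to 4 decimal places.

-1.7408

Midpoint: k1 = f(x_n, w_n); k2 = f(x_n + h/2, w_n + (h/2)·k1); w_{n+1} = w_n + h·k2.
x=1.800000, w=-2.000000:
  k1 = f(1.800000, -2.000000) = 0.206000
  k2 = f(2.060000, -1.946440) = 0.498469
  w ← -2.000000 + 0.52·0.498469 = -1.740796
w(2.32) ≈ -1.7408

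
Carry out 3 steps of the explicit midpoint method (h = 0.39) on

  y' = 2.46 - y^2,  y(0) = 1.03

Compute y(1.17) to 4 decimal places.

1.5094

Midpoint: k1 = f(t_n, y_n); k2 = f(t_n + h/2, y_n + (h/2)·k1); y_{n+1} = y_n + h·k2.
t=0.000000, y=1.030000:
  k1 = f(0.000000, 1.030000) = 1.399100
  k2 = f(0.195000, 1.302825) = 0.762648
  y ← 1.030000 + 0.39·0.762648 = 1.327433
t=0.390000, y=1.327433:
  k1 = f(0.390000, 1.327433) = 0.697922
  k2 = f(0.585000, 1.463528) = 0.318087
  y ← 1.327433 + 0.39·0.318087 = 1.451487
t=0.780000, y=1.451487:
  k1 = f(0.780000, 1.451487) = 0.353186
  k2 = f(0.975000, 1.520358) = 0.148511
  y ← 1.451487 + 0.39·0.148511 = 1.509406
y(1.17) ≈ 1.5094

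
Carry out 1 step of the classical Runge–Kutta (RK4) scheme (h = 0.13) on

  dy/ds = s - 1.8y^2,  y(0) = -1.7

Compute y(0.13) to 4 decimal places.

-2.8065

RK4: k1 = f(s_n, y_n); k2 = f(s_n + h/2, y_n + (h/2)·k1); k3 = f(s_n + h/2, y_n + (h/2)·k2); k4 = f(s_n + h, y_n + h·k3); y_{n+1} = y_n + (h/6)·(k1 + 2k2 + 2k3 + k4).
s=0.000000, y=-1.700000:
  k1 = f(0.000000, -1.700000) = -5.202000
  k2 = f(0.065000, -2.038130) = -7.412153
  k3 = f(0.065000, -2.181790) = -8.503373
  k4 = f(0.130000, -2.805439) = -14.036874
  y ← -1.700000 + (0.13/6)·(k1 + 2k2 + 2k3 + k4) = -2.806515
y(0.13) ≈ -2.8065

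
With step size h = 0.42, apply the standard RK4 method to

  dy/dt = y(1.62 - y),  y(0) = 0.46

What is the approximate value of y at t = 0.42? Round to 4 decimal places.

RK4: k1 = f(t_n, y_n); k2 = f(t_n + h/2, y_n + (h/2)·k1); k3 = f(t_n + h/2, y_n + (h/2)·k2); k4 = f(t_n + h, y_n + h·k3); y_{n+1} = y_n + (h/6)·(k1 + 2k2 + 2k3 + k4).
t=0.000000, y=0.460000:
  k1 = f(0.000000, 0.460000) = 0.533600
  k2 = f(0.210000, 0.572056) = 0.599483
  k3 = f(0.210000, 0.585891) = 0.605875
  k4 = f(0.420000, 0.714468) = 0.646974
  y ← 0.460000 + (0.42/6)·(k1 + 2k2 + 2k3 + k4) = 0.711390
y(0.42) ≈ 0.7114

0.7114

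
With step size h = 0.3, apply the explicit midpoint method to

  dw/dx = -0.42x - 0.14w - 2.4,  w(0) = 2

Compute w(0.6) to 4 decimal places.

0.3841

Midpoint: k1 = f(x_n, w_n); k2 = f(x_n + h/2, w_n + (h/2)·k1); w_{n+1} = w_n + h·k2.
x=0.000000, w=2.000000:
  k1 = f(0.000000, 2.000000) = -2.680000
  k2 = f(0.150000, 1.598000) = -2.686720
  w ← 2.000000 + 0.3·(-2.686720) = 1.193984
x=0.300000, w=1.193984:
  k1 = f(0.300000, 1.193984) = -2.693158
  k2 = f(0.450000, 0.790010) = -2.699601
  w ← 1.193984 + 0.3·(-2.699601) = 0.384104
w(0.6) ≈ 0.3841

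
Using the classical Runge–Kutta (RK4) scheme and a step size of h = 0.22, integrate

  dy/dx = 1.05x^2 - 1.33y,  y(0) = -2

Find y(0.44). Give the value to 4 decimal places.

-1.0881

RK4: k1 = f(x_n, y_n); k2 = f(x_n + h/2, y_n + (h/2)·k1); k3 = f(x_n + h/2, y_n + (h/2)·k2); k4 = f(x_n + h, y_n + h·k3); y_{n+1} = y_n + (h/6)·(k1 + 2k2 + 2k3 + k4).
x=0.000000, y=-2.000000:
  k1 = f(0.000000, -2.000000) = 2.660000
  k2 = f(0.110000, -1.707400) = 2.283547
  k3 = f(0.110000, -1.748810) = 2.338622
  k4 = f(0.220000, -1.485503) = 2.026539
  y ← -2.000000 + (0.22/6)·(k1 + 2k2 + 2k3 + k4) = -1.489201
x=0.220000, y=-1.489201:
  k1 = f(0.220000, -1.489201) = 2.031458
  k2 = f(0.330000, -1.265741) = 1.797780
  k3 = f(0.330000, -1.291445) = 1.831967
  k4 = f(0.440000, -1.086168) = 1.647884
  y ← -1.489201 + (0.22/6)·(k1 + 2k2 + 2k3 + k4) = -1.088110
y(0.44) ≈ -1.0881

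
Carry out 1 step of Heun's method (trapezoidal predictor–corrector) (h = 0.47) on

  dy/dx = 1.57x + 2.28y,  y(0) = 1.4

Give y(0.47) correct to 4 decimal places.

3.8775

Heun: k1 = f(x_n, y_n); k2 = f(x_n + h, y_n + h·k1); y_{n+1} = y_n + (h/2)·(k1 + k2).
x=0.000000, y=1.400000:
  k1 = f(0.000000, 1.400000) = 3.192000
  k2 = f(0.470000, 2.900240) = 7.350447
  y ← 1.400000 + (0.47/2)·(3.192000 + 7.350447) = 3.877475
y(0.47) ≈ 3.8775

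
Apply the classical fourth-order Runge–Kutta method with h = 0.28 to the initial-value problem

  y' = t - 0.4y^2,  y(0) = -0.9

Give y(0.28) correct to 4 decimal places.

RK4: k1 = f(t_n, y_n); k2 = f(t_n + h/2, y_n + (h/2)·k1); k3 = f(t_n + h/2, y_n + (h/2)·k2); k4 = f(t_n + h, y_n + h·k3); y_{n+1} = y_n + (h/6)·(k1 + 2k2 + 2k3 + k4).
t=0.000000, y=-0.900000:
  k1 = f(0.000000, -0.900000) = -0.324000
  k2 = f(0.140000, -0.945360) = -0.217482
  k3 = f(0.140000, -0.930448) = -0.206293
  k4 = f(0.280000, -0.957762) = -0.086923
  y ← -0.900000 + (0.28/6)·(k1 + 2k2 + 2k3 + k4) = -0.958729
y(0.28) ≈ -0.9587

-0.9587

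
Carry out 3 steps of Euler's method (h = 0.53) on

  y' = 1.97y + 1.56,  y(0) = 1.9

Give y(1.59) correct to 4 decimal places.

Euler: y_{n+1} = y_n + h·f(x_n, y_n).
x=0.000000, y=1.900000: f=5.303000 → y ← 1.900000 + 0.53·5.303000 = 4.710590
x=0.530000, y=4.710590: f=10.839862 → y ← 4.710590 + 0.53·10.839862 = 10.455717
x=1.060000, y=10.455717: f=22.157763 → y ← 10.455717 + 0.53·22.157763 = 22.199331
y(1.59) ≈ 22.1993

22.1993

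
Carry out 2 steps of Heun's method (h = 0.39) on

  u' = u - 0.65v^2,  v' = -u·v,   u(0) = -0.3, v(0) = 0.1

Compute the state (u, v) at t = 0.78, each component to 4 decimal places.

-0.6543, 0.1412

Heun on (u,v): k1 = f(t_n, state_n); k2 = f(t_n + h, state_n + h·k1); state_{n+1} = state_n + (h/2)·(k1 + k2).
0.000000: (-0.300000, 0.100000)
  k1 = (-0.306500, 0.030000)
  predictor → (-0.419535, 0.111700)
  k2 = (-0.427645, 0.046862)
  → (-0.443158, 0.114988)
0.390000: (-0.443158, 0.114988)
  k1 = (-0.451753, 0.050958)
  predictor → (-0.619342, 0.134862)
  k2 = (-0.631164, 0.083525)
  → (-0.654327, 0.141212)
(u(0.78), v(0.78)) ≈ (-0.6543, 0.1412)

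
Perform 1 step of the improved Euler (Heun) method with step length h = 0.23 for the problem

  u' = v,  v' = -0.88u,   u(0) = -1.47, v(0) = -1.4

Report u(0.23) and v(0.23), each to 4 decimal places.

-1.7578, -1.0699

Heun on (u,v): k1 = f(t_n, state_n); k2 = f(t_n + h, state_n + h·k1); state_{n+1} = state_n + (h/2)·(k1 + k2).
0.000000: (-1.470000, -1.400000)
  k1 = (-1.400000, 1.293600)
  predictor → (-1.792000, -1.102472)
  k2 = (-1.102472, 1.576960)
  → (-1.757784, -1.069886)
(u(0.23), v(0.23)) ≈ (-1.7578, -1.0699)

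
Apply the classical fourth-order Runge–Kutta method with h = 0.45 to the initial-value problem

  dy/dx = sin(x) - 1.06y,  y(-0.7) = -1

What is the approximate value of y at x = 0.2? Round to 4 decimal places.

RK4: k1 = f(x_n, y_n); k2 = f(x_n + h/2, y_n + (h/2)·k1); k3 = f(x_n + h/2, y_n + (h/2)·k2); k4 = f(x_n + h, y_n + h·k3); y_{n+1} = y_n + (h/6)·(k1 + 2k2 + 2k3 + k4).
x=-0.700000, y=-1.000000:
  k1 = f(-0.700000, -1.000000) = 0.415782
  k2 = f(-0.475000, -0.906449) = 0.503497
  k3 = f(-0.475000, -0.886713) = 0.482577
  k4 = f(-0.250000, -0.782840) = 0.582407
  y ← -1.000000 + (0.45/6)·(k1 + 2k2 + 2k3 + k4) = -0.777225
x=-0.250000, y=-0.777225:
  k1 = f(-0.250000, -0.777225) = 0.576454
  k2 = f(-0.025000, -0.647522) = 0.661376
  k3 = f(-0.025000, -0.628415) = 0.641122
  k4 = f(0.200000, -0.488720) = 0.716712
  y ← -0.777225 + (0.45/6)·(k1 + 2k2 + 2k3 + k4) = -0.484862
y(0.2) ≈ -0.4849

-0.4849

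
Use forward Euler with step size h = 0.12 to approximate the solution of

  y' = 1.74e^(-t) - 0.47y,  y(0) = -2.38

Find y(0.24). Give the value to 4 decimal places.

-1.7369

Euler: y_{n+1} = y_n + h·f(t_n, y_n).
t=0.000000, y=-2.380000: f=2.858600 → y ← -2.380000 + 0.12·2.858600 = -2.036968
t=0.120000, y=-2.036968: f=2.500617 → y ← -2.036968 + 0.12·2.500617 = -1.736894
y(0.24) ≈ -1.7369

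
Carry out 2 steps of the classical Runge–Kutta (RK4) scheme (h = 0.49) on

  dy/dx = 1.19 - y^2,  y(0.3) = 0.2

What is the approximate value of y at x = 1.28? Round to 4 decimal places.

RK4: k1 = f(x_n, y_n); k2 = f(x_n + h/2, y_n + (h/2)·k1); k3 = f(x_n + h/2, y_n + (h/2)·k2); k4 = f(x_n + h, y_n + h·k3); y_{n+1} = y_n + (h/6)·(k1 + 2k2 + 2k3 + k4).
x=0.300000, y=0.200000:
  k1 = f(0.300000, 0.200000) = 1.150000
  k2 = f(0.545000, 0.481750) = 0.957917
  k3 = f(0.545000, 0.434690) = 1.001045
  k4 = f(0.790000, 0.690512) = 0.713193
  y ← 0.200000 + (0.49/6)·(k1 + 2k2 + 2k3 + k4) = 0.672125
x=0.790000, y=0.672125:
  k1 = f(0.790000, 0.672125) = 0.738249
  k2 = f(1.035000, 0.852995) = 0.462399
  k3 = f(1.035000, 0.785412) = 0.573128
  k4 = f(1.280000, 0.952957) = 0.281873
  y ← 0.672125 + (0.49/6)·(k1 + 2k2 + 2k3 + k4) = 0.924570
y(1.28) ≈ 0.9246

0.9246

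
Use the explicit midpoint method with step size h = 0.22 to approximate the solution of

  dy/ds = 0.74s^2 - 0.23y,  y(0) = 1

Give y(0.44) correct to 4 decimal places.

0.9232

Midpoint: k1 = f(s_n, y_n); k2 = f(s_n + h/2, y_n + (h/2)·k1); y_{n+1} = y_n + h·k2.
s=0.000000, y=1.000000:
  k1 = f(0.000000, 1.000000) = -0.230000
  k2 = f(0.110000, 0.974700) = -0.215227
  y ← 1.000000 + 0.22·(-0.215227) = 0.952650
s=0.220000, y=0.952650:
  k1 = f(0.220000, 0.952650) = -0.183294
  k2 = f(0.330000, 0.932488) = -0.133886
  y ← 0.952650 + 0.22·(-0.133886) = 0.923195
y(0.44) ≈ 0.9232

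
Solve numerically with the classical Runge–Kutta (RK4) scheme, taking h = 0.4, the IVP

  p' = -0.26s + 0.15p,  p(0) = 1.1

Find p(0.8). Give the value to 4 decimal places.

1.1536

RK4: k1 = f(s_n, p_n); k2 = f(s_n + h/2, p_n + (h/2)·k1); k3 = f(s_n + h/2, p_n + (h/2)·k2); k4 = f(s_n + h, p_n + h·k3); p_{n+1} = p_n + (h/6)·(k1 + 2k2 + 2k3 + k4).
s=0.000000, p=1.100000:
  k1 = f(0.000000, 1.100000) = 0.165000
  k2 = f(0.200000, 1.133000) = 0.117950
  k3 = f(0.200000, 1.123590) = 0.116539
  k4 = f(0.400000, 1.146615) = 0.067992
  p ← 1.100000 + (0.4/6)·(k1 + 2k2 + 2k3 + k4) = 1.146798
s=0.400000, p=1.146798:
  k1 = f(0.400000, 1.146798) = 0.068020
  k2 = f(0.600000, 1.160402) = 0.018060
  k3 = f(0.600000, 1.150410) = 0.016562
  k4 = f(0.800000, 1.153423) = -0.034987
  p ← 1.146798 + (0.4/6)·(k1 + 2k2 + 2k3 + k4) = 1.153616
p(0.8) ≈ 1.1536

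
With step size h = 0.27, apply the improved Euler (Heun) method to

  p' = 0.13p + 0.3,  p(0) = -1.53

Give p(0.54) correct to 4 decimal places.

-1.4735

Heun: k1 = f(t_n, p_n); k2 = f(t_n + h, p_n + h·k1); p_{n+1} = p_n + (h/2)·(k1 + k2).
t=0.000000, p=-1.530000:
  k1 = f(0.000000, -1.530000) = 0.101100
  k2 = f(0.270000, -1.502703) = 0.104649
  p ← -1.530000 + (0.27/2)·(0.101100 + 0.104649) = -1.502224
t=0.270000, p=-1.502224:
  k1 = f(0.270000, -1.502224) = 0.104711
  k2 = f(0.540000, -1.473952) = 0.108386
  p ← -1.502224 + (0.27/2)·(0.104711 + 0.108386) = -1.473456
p(0.54) ≈ -1.4735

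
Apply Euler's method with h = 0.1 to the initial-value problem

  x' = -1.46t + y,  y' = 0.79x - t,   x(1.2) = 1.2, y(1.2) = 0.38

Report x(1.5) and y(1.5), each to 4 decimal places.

Euler on (x,y): x_{n+1} = x_n + h·x', y_{n+1} = y_n + h·y'.
1.200000: (1.200000, 0.380000); f=(-1.372000, -0.252000) → (1.062800, 0.354800)
1.300000: (1.062800, 0.354800); f=(-1.543200, -0.460388) → (0.908480, 0.308761)
1.400000: (0.908480, 0.308761); f=(-1.735239, -0.682301) → (0.734956, 0.240531)
(x(1.5), y(1.5)) ≈ (0.7350, 0.2405)

0.7350, 0.2405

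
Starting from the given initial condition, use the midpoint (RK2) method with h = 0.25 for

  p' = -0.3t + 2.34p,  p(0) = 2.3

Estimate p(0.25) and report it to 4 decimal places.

4.0297

Midpoint: k1 = f(t_n, p_n); k2 = f(t_n + h/2, p_n + (h/2)·k1); p_{n+1} = p_n + h·k2.
t=0.000000, p=2.300000:
  k1 = f(0.000000, 2.300000) = 5.382000
  k2 = f(0.125000, 2.972750) = 6.918735
  p ← 2.300000 + 0.25·6.918735 = 4.029684
p(0.25) ≈ 4.0297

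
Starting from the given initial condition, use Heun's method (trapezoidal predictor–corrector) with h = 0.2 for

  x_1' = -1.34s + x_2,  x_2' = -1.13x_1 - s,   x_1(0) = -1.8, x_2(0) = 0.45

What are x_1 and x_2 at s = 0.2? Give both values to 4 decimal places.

-1.6961, 0.8266

Heun on (x_1,x_2): k1 = f(s_n, state_n); k2 = f(s_n + h, state_n + h·k1); state_{n+1} = state_n + (h/2)·(k1 + k2).
0.000000: (-1.800000, 0.450000)
  k1 = (0.450000, 2.034000)
  predictor → (-1.710000, 0.856800)
  k2 = (0.588800, 1.732300)
  → (-1.696120, 0.826630)
(x_1(0.2), x_2(0.2)) ≈ (-1.6961, 0.8266)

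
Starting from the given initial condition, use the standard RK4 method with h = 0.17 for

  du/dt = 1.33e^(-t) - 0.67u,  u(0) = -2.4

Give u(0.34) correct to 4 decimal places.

RK4: k1 = f(t_n, u_n); k2 = f(t_n + h/2, u_n + (h/2)·k1); k3 = f(t_n + h/2, u_n + (h/2)·k2); k4 = f(t_n + h, u_n + h·k3); u_{n+1} = u_n + (h/6)·(k1 + 2k2 + 2k3 + k4).
t=0.000000, u=-2.400000:
  k1 = f(0.000000, -2.400000) = 2.938000
  k2 = f(0.085000, -2.150270) = 2.662302
  k3 = f(0.085000, -2.173704) = 2.678003
  k4 = f(0.170000, -1.944739) = 2.425050
  u ← -2.400000 + (0.17/6)·(k1 + 2k2 + 2k3 + k4) = -1.945430
t=0.170000, u=-1.945430:
  k1 = f(0.170000, -1.945430) = 2.425512
  k2 = f(0.255000, -1.739261) = 2.195944
  k3 = f(0.255000, -1.758774) = 2.209018
  k4 = f(0.340000, -1.569897) = 1.998485
  u ← -1.945430 + (0.17/6)·(k1 + 2k2 + 2k3 + k4) = -1.570469
u(0.34) ≈ -1.5705

-1.5705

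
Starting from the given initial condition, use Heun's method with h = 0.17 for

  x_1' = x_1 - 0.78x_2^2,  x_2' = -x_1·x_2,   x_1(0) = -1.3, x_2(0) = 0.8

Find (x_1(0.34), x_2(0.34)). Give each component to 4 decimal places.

-2.1521, 1.3958

Heun on (x_1,x_2): k1 = f(s_n, state_n); k2 = f(s_n + h, state_n + h·k1); state_{n+1} = state_n + (h/2)·(k1 + k2).
0.000000: (-1.300000, 0.800000)
  k1 = (-1.799200, 1.040000)
  predictor → (-1.605864, 0.976800)
  k2 = (-2.350092, 1.568608)
  → (-1.652690, 1.021732)
0.170000: (-1.652690, 1.021732)
  k1 = (-2.466960, 1.688606)
  predictor → (-2.072073, 1.308795)
  k2 = (-3.408169, 2.711918)
  → (-2.152076, 1.395776)
(x_1(0.34), x_2(0.34)) ≈ (-2.1521, 1.3958)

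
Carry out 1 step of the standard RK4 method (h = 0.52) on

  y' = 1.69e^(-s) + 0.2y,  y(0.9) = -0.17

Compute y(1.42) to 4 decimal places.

0.1063

RK4: k1 = f(s_n, y_n); k2 = f(s_n + h/2, y_n + (h/2)·k1); k3 = f(s_n + h/2, y_n + (h/2)·k2); k4 = f(s_n + h, y_n + h·k3); y_{n+1} = y_n + (h/6)·(k1 + 2k2 + 2k3 + k4).
s=0.900000, y=-0.170000:
  k1 = f(0.900000, -0.170000) = 0.653103
  k2 = f(1.160000, -0.000193) = 0.529753
  k3 = f(1.160000, -0.032264) = 0.523339
  k4 = f(1.420000, 0.102136) = 0.428924
  y ← -0.170000 + (0.52/6)·(k1 + 2k2 + 2k3 + k4) = 0.106312
y(1.42) ≈ 0.1063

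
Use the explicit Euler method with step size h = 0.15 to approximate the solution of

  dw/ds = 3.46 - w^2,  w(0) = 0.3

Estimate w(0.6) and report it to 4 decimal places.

Euler: w_{n+1} = w_n + h·f(s_n, w_n).
s=0.000000, w=0.300000: f=3.370000 → w ← 0.300000 + 0.15·3.370000 = 0.805500
s=0.150000, w=0.805500: f=2.811170 → w ← 0.805500 + 0.15·2.811170 = 1.227175
s=0.300000, w=1.227175: f=1.954040 → w ← 1.227175 + 0.15·1.954040 = 1.520282
s=0.450000, w=1.520282: f=1.148744 → w ← 1.520282 + 0.15·1.148744 = 1.692593
w(0.6) ≈ 1.6926

1.6926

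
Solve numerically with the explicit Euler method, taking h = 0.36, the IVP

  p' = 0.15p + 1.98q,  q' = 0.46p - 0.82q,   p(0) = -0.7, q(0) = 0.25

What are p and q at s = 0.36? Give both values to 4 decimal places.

Euler on (p,q): p_{n+1} = p_n + h·p', q_{n+1} = q_n + h·q'.
0.000000: (-0.700000, 0.250000); f=(0.390000, -0.527000) → (-0.559600, 0.060280)
(p(0.36), q(0.36)) ≈ (-0.5596, 0.0603)

-0.5596, 0.0603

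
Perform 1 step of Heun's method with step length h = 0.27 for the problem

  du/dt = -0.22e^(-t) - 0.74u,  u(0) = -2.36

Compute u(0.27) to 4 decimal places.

Heun: k1 = f(t_n, u_n); k2 = f(t_n + h, u_n + h·k1); u_{n+1} = u_n + (h/2)·(k1 + k2).
t=0.000000, u=-2.360000:
  k1 = f(0.000000, -2.360000) = 1.526400
  k2 = f(0.270000, -1.947872) = 1.273482
  u ← -2.360000 + (0.27/2)·(1.526400 + 1.273482) = -1.982016
u(0.27) ≈ -1.9820

-1.9820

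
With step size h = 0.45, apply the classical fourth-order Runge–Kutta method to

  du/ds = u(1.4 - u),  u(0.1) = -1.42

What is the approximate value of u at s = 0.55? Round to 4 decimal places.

-11.9089

RK4: k1 = f(s_n, u_n); k2 = f(s_n + h/2, u_n + (h/2)·k1); k3 = f(s_n + h/2, u_n + (h/2)·k2); k4 = f(s_n + h, u_n + h·k3); u_{n+1} = u_n + (h/6)·(k1 + 2k2 + 2k3 + k4).
s=0.100000, u=-1.420000:
  k1 = f(0.100000, -1.420000) = -4.004400
  k2 = f(0.325000, -2.320990) = -8.636381
  k3 = f(0.325000, -3.363186) = -16.019477
  k4 = f(0.550000, -8.628765) = -86.535854
  u ← -1.420000 + (0.45/6)·(k1 + 2k2 + 2k3 + k4) = -11.908898
u(0.55) ≈ -11.9089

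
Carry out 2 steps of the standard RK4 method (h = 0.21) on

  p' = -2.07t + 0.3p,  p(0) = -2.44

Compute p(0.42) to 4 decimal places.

-2.9581

RK4: k1 = f(t_n, p_n); k2 = f(t_n + h/2, p_n + (h/2)·k1); k3 = f(t_n + h/2, p_n + (h/2)·k2); k4 = f(t_n + h, p_n + h·k3); p_{n+1} = p_n + (h/6)·(k1 + 2k2 + 2k3 + k4).
t=0.000000, p=-2.440000:
  k1 = f(0.000000, -2.440000) = -0.732000
  k2 = f(0.105000, -2.516860) = -0.972408
  k3 = f(0.105000, -2.542103) = -0.979981
  k4 = f(0.210000, -2.645796) = -1.228439
  p ← -2.440000 + (0.21/6)·(k1 + 2k2 + 2k3 + k4) = -2.645283
t=0.210000, p=-2.645283:
  k1 = f(0.210000, -2.645283) = -1.228285
  k2 = f(0.315000, -2.774252) = -1.484326
  k3 = f(0.315000, -2.801137) = -1.492391
  k4 = f(0.420000, -2.958685) = -1.757005
  p ← -2.645283 + (0.21/6)·(k1 + 2k2 + 2k3 + k4) = -2.958138
p(0.42) ≈ -2.9581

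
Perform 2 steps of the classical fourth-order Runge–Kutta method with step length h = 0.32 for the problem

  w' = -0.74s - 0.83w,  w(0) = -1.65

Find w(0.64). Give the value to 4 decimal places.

-1.0980

RK4: k1 = f(s_n, w_n); k2 = f(s_n + h/2, w_n + (h/2)·k1); k3 = f(s_n + h/2, w_n + (h/2)·k2); k4 = f(s_n + h, w_n + h·k3); w_{n+1} = w_n + (h/6)·(k1 + 2k2 + 2k3 + k4).
s=0.000000, w=-1.650000:
  k1 = f(0.000000, -1.650000) = 1.369500
  k2 = f(0.160000, -1.430880) = 1.069230
  k3 = f(0.160000, -1.478923) = 1.109106
  k4 = f(0.320000, -1.295086) = 0.838121
  w ← -1.650000 + (0.32/6)·(k1 + 2k2 + 2k3 + k4) = -1.299904
s=0.320000, w=-1.299904:
  k1 = f(0.320000, -1.299904) = 0.842121
  k2 = f(0.480000, -1.165165) = 0.611887
  k3 = f(0.480000, -1.202002) = 0.642462
  k4 = f(0.640000, -1.094316) = 0.434683
  w ← -1.299904 + (0.32/6)·(k1 + 2k2 + 2k3 + k4) = -1.098011
w(0.64) ≈ -1.0980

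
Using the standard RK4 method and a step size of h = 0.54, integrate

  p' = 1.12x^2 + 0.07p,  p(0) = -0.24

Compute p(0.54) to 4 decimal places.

RK4: k1 = f(x_n, p_n); k2 = f(x_n + h/2, p_n + (h/2)·k1); k3 = f(x_n + h/2, p_n + (h/2)·k2); k4 = f(x_n + h, p_n + h·k3); p_{n+1} = p_n + (h/6)·(k1 + 2k2 + 2k3 + k4).
x=0.000000, p=-0.240000:
  k1 = f(0.000000, -0.240000) = -0.016800
  k2 = f(0.270000, -0.244536) = 0.064530
  k3 = f(0.270000, -0.222577) = 0.066068
  k4 = f(0.540000, -0.204323) = 0.312289
  p ← -0.240000 + (0.54/6)·(k1 + 2k2 + 2k3 + k4) = -0.189898
p(0.54) ≈ -0.1899

-0.1899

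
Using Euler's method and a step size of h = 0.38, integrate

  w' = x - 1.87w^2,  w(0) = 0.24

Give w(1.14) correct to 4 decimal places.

Euler: w_{n+1} = w_n + h·f(x_n, w_n).
x=0.000000, w=0.240000: f=-0.107712 → w ← 0.240000 + 0.38·(-0.107712) = 0.199069
x=0.380000, w=0.199069: f=0.305894 → w ← 0.199069 + 0.38·0.305894 = 0.315309
x=0.760000, w=0.315309: f=0.574085 → w ← 0.315309 + 0.38·0.574085 = 0.533461
w(1.14) ≈ 0.5335

0.5335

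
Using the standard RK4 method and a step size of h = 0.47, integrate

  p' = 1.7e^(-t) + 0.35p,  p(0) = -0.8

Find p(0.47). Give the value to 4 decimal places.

RK4: k1 = f(t_n, p_n); k2 = f(t_n + h/2, p_n + (h/2)·k1); k3 = f(t_n + h/2, p_n + (h/2)·k2); k4 = f(t_n + h, p_n + h·k3); p_{n+1} = p_n + (h/6)·(k1 + 2k2 + 2k3 + k4).
t=0.000000, p=-0.800000:
  k1 = f(0.000000, -0.800000) = 1.420000
  k2 = f(0.235000, -0.466300) = 1.180765
  k3 = f(0.235000, -0.522520) = 1.161088
  k4 = f(0.470000, -0.254288) = 0.973503
  p ← -0.800000 + (0.47/6)·(k1 + 2k2 + 2k3 + k4) = -0.245619
p(0.47) ≈ -0.2456

-0.2456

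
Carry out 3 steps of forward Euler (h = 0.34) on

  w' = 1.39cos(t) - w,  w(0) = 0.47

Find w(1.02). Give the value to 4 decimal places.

1.0025

Euler: w_{n+1} = w_n + h·f(t_n, w_n).
t=0.000000, w=0.470000: f=0.920000 → w ← 0.470000 + 0.34·0.920000 = 0.782800
t=0.340000, w=0.782800: f=0.527629 → w ← 0.782800 + 0.34·0.527629 = 0.962194
t=0.680000, w=0.962194: f=0.118632 → w ← 0.962194 + 0.34·0.118632 = 1.002529
w(1.02) ≈ 1.0025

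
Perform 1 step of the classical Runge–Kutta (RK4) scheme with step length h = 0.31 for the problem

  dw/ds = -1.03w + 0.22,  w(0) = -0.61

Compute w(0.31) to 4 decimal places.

RK4: k1 = f(s_n, w_n); k2 = f(s_n + h/2, w_n + (h/2)·k1); k3 = f(s_n + h/2, w_n + (h/2)·k2); k4 = f(s_n + h, w_n + h·k3); w_{n+1} = w_n + (h/6)·(k1 + 2k2 + 2k3 + k4).
s=0.000000, w=-0.610000:
  k1 = f(0.000000, -0.610000) = 0.848300
  k2 = f(0.155000, -0.478514) = 0.712869
  k3 = f(0.155000, -0.499505) = 0.734490
  k4 = f(0.310000, -0.382308) = 0.613777
  w ← -0.610000 + (0.31/6)·(k1 + 2k2 + 2k3 + k4) = -0.384899
w(0.31) ≈ -0.3849

-0.3849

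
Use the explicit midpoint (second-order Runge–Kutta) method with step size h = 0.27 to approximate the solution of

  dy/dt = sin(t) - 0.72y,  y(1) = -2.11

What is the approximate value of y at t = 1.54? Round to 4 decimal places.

Midpoint: k1 = f(t_n, y_n); k2 = f(t_n + h/2, y_n + (h/2)·k1); y_{n+1} = y_n + h·k2.
t=1.000000, y=-2.110000:
  k1 = f(1.000000, -2.110000) = 2.360671
  k2 = f(1.135000, -1.791309) = 2.196277
  y ← -2.110000 + 0.27·2.196277 = -1.517005
t=1.270000, y=-1.517005:
  k1 = f(1.270000, -1.517005) = 2.047345
  k2 = f(1.405000, -1.240614) = 1.879529
  y ← -1.517005 + 0.27·1.879529 = -1.009532
y(1.54) ≈ -1.0095

-1.0095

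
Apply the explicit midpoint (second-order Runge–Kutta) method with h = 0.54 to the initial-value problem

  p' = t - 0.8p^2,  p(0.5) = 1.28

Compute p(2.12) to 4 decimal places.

1.5084

Midpoint: k1 = f(t_n, p_n); k2 = f(t_n + h/2, p_n + (h/2)·k1); p_{n+1} = p_n + h·k2.
t=0.500000, p=1.280000:
  k1 = f(0.500000, 1.280000) = -0.810720
  k2 = f(0.770000, 1.061106) = -0.130756
  p ← 1.280000 + 0.54·(-0.130756) = 1.209392
t=1.040000, p=1.209392:
  k1 = f(1.040000, 1.209392) = -0.130103
  k2 = f(1.310000, 1.174264) = 0.206883
  p ← 1.209392 + 0.54·0.206883 = 1.321109
t=1.580000, p=1.321109:
  k1 = f(1.580000, 1.321109) = 0.183738
  k2 = f(1.850000, 1.370718) = 0.346906
  p ← 1.321109 + 0.54·0.346906 = 1.508438
p(2.12) ≈ 1.5084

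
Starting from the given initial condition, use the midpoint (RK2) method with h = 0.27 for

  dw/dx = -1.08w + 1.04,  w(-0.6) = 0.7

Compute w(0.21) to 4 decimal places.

Midpoint: k1 = f(x_n, w_n); k2 = f(x_n + h/2, w_n + (h/2)·k1); w_{n+1} = w_n + h·k2.
x=-0.600000, w=0.700000:
  k1 = f(-0.600000, 0.700000) = 0.284000
  k2 = f(-0.465000, 0.738340) = 0.242593
  w ← 0.700000 + 0.27·0.242593 = 0.765500
x=-0.330000, w=0.765500:
  k1 = f(-0.330000, 0.765500) = 0.213260
  k2 = f(-0.195000, 0.794290) = 0.182167
  w ← 0.765500 + 0.27·0.182167 = 0.814685
x=-0.060000, w=0.814685:
  k1 = f(-0.060000, 0.814685) = 0.160140
  k2 = f(0.075000, 0.836304) = 0.136792
  w ← 0.814685 + 0.27·0.136792 = 0.851619
w(0.21) ≈ 0.8516

0.8516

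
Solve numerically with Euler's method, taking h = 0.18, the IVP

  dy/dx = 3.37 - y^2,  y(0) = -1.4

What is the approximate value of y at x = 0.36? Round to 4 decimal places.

Euler: y_{n+1} = y_n + h·f(x_n, y_n).
x=0.000000, y=-1.400000: f=1.410000 → y ← -1.400000 + 0.18·1.410000 = -1.146200
x=0.180000, y=-1.146200: f=2.056226 → y ← -1.146200 + 0.18·2.056226 = -0.776079
y(0.36) ≈ -0.7761

-0.7761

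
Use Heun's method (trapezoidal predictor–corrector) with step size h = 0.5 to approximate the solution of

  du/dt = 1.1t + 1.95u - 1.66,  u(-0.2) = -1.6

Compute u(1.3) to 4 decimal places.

-33.6379

Heun: k1 = f(t_n, u_n); k2 = f(t_n + h, u_n + h·k1); u_{n+1} = u_n + (h/2)·(k1 + k2).
t=-0.200000, u=-1.600000:
  k1 = f(-0.200000, -1.600000) = -5.000000
  k2 = f(0.300000, -4.100000) = -9.325000
  u ← -1.600000 + (0.5/2)·(-5.000000 + (-9.325000)) = -5.181250
t=0.300000, u=-5.181250:
  k1 = f(0.300000, -5.181250) = -11.433438
  k2 = f(0.800000, -10.897969) = -22.031039
  u ← -5.181250 + (0.5/2)·(-11.433438 + (-22.031039)) = -13.547369
t=0.800000, u=-13.547369:
  k1 = f(0.800000, -13.547369) = -27.197370
  k2 = f(1.300000, -27.146054) = -53.164805
  u ← -13.547369 + (0.5/2)·(-27.197370 + (-53.164805)) = -33.637913
u(1.3) ≈ -33.6379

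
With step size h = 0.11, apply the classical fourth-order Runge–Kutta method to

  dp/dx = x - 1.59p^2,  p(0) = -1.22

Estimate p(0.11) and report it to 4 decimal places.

-1.5437

RK4: k1 = f(x_n, p_n); k2 = f(x_n + h/2, p_n + (h/2)·k1); k3 = f(x_n + h/2, p_n + (h/2)·k2); k4 = f(x_n + h, p_n + h·k3); p_{n+1} = p_n + (h/6)·(k1 + 2k2 + 2k3 + k4).
x=0.000000, p=-1.220000:
  k1 = f(0.000000, -1.220000) = -2.366556
  k2 = f(0.055000, -1.350161) = -2.843464
  k3 = f(0.055000, -1.376391) = -2.957177
  k4 = f(0.110000, -1.545289) = -3.686792
  p ← -1.220000 + (0.11/6)·(k1 + 2k2 + 2k3 + k4) = -1.543668
p(0.11) ≈ -1.5437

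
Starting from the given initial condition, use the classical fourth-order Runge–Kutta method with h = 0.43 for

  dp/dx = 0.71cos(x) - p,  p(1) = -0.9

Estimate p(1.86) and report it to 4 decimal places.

-0.3497

RK4: k1 = f(x_n, p_n); k2 = f(x_n + h/2, p_n + (h/2)·k1); k3 = f(x_n + h/2, p_n + (h/2)·k2); k4 = f(x_n + h, p_n + h·k3); p_{n+1} = p_n + (h/6)·(k1 + 2k2 + 2k3 + k4).
x=1.000000, p=-0.900000:
  k1 = f(1.000000, -0.900000) = 1.283615
  k2 = f(1.215000, -0.624023) = 0.871342
  k3 = f(1.215000, -0.712661) = 0.959981
  k4 = f(1.430000, -0.487208) = 0.586844
  p ← -0.900000 + (0.43/6)·(k1 + 2k2 + 2k3 + k4) = -0.503461
x=1.430000, p=-0.503461:
  k1 = f(1.430000, -0.503461) = 0.603096
  k2 = f(1.645000, -0.373795) = 0.321159
  k3 = f(1.645000, -0.434412) = 0.381775
  k4 = f(1.860000, -0.339297) = 0.136813
  p ← -0.503461 + (0.43/6)·(k1 + 2k2 + 2k3 + k4) = -0.349680
p(1.86) ≈ -0.3497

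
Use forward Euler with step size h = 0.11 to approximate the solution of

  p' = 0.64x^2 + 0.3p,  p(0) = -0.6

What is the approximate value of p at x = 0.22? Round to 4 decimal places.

Euler: p_{n+1} = p_n + h·f(x_n, p_n).
x=0.000000, p=-0.600000: f=-0.180000 → p ← -0.600000 + 0.11·(-0.180000) = -0.619800
x=0.110000, p=-0.619800: f=-0.178196 → p ← -0.619800 + 0.11·(-0.178196) = -0.639402
p(0.22) ≈ -0.6394

-0.6394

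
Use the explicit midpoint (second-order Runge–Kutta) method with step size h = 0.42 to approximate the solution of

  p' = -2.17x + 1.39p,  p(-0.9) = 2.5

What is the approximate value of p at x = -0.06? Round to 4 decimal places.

9.5901

Midpoint: k1 = f(x_n, p_n); k2 = f(x_n + h/2, p_n + (h/2)·k1); p_{n+1} = p_n + h·k2.
x=-0.900000, p=2.500000:
  k1 = f(-0.900000, 2.500000) = 5.428000
  k2 = f(-0.690000, 3.639880) = 6.556733
  p ← 2.500000 + 0.42·6.556733 = 5.253828
x=-0.480000, p=5.253828:
  k1 = f(-0.480000, 5.253828) = 8.344421
  k2 = f(-0.270000, 7.006156) = 10.324457
  p ← 5.253828 + 0.42·10.324457 = 9.590100
p(-0.06) ≈ 9.5901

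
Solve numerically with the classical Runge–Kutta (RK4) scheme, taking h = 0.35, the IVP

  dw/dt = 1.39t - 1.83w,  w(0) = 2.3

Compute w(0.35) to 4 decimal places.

RK4: k1 = f(t_n, w_n); k2 = f(t_n + h/2, w_n + (h/2)·k1); k3 = f(t_n + h/2, w_n + (h/2)·k2); k4 = f(t_n + h, w_n + h·k3); w_{n+1} = w_n + (h/6)·(k1 + 2k2 + 2k3 + k4).
t=0.000000, w=2.300000:
  k1 = f(0.000000, 2.300000) = -4.209000
  k2 = f(0.175000, 1.563425) = -2.617818
  k3 = f(0.175000, 1.841882) = -3.127394
  k4 = f(0.350000, 1.205412) = -1.719404
  w ← 2.300000 + (0.35/6)·(k1 + 2k2 + 2k3 + k4) = 1.283902
w(0.35) ≈ 1.2839

1.2839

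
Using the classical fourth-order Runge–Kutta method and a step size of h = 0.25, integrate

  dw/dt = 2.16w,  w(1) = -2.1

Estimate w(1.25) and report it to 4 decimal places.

-3.6027

RK4: k1 = f(t_n, w_n); k2 = f(t_n + h/2, w_n + (h/2)·k1); k3 = f(t_n + h/2, w_n + (h/2)·k2); k4 = f(t_n + h, w_n + h·k3); w_{n+1} = w_n + (h/6)·(k1 + 2k2 + 2k3 + k4).
t=1.000000, w=-2.100000:
  k1 = f(1.000000, -2.100000) = -4.536000
  k2 = f(1.125000, -2.667000) = -5.760720
  k3 = f(1.125000, -2.820090) = -6.091394
  k4 = f(1.250000, -3.622849) = -7.825353
  w ← -2.100000 + (0.25/6)·(k1 + 2k2 + 2k3 + k4) = -3.602733
w(1.25) ≈ -3.6027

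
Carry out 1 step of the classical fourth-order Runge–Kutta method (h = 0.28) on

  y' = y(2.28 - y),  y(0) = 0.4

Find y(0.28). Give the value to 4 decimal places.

RK4: k1 = f(x_n, y_n); k2 = f(x_n + h/2, y_n + (h/2)·k1); k3 = f(x_n + h/2, y_n + (h/2)·k2); k4 = f(x_n + h, y_n + h·k3); y_{n+1} = y_n + (h/6)·(k1 + 2k2 + 2k3 + k4).
x=0.000000, y=0.400000:
  k1 = f(0.000000, 0.400000) = 0.752000
  k2 = f(0.140000, 0.505280) = 0.896731
  k3 = f(0.140000, 0.525542) = 0.922042
  k4 = f(0.280000, 0.658172) = 1.067441
  y ← 0.400000 + (0.28/6)·(k1 + 2k2 + 2k3 + k4) = 0.654659
y(0.28) ≈ 0.6547

0.6547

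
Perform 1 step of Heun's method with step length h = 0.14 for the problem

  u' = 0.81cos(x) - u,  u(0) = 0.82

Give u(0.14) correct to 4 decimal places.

0.8181

Heun: k1 = f(x_n, u_n); k2 = f(x_n + h, u_n + h·k1); u_{n+1} = u_n + (h/2)·(k1 + k2).
x=0.000000, u=0.820000:
  k1 = f(0.000000, 0.820000) = -0.010000
  k2 = f(0.140000, 0.818600) = -0.016525
  u ← 0.820000 + (0.14/2)·(-0.010000 + (-0.016525)) = 0.818143
u(0.14) ≈ 0.8181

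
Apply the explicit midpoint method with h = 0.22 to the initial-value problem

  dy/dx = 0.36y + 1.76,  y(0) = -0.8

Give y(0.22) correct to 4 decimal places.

-0.4633

Midpoint: k1 = f(x_n, y_n); k2 = f(x_n + h/2, y_n + (h/2)·k1); y_{n+1} = y_n + h·k2.
x=0.000000, y=-0.800000:
  k1 = f(0.000000, -0.800000) = 1.472000
  k2 = f(0.110000, -0.638080) = 1.530291
  y ← -0.800000 + 0.22·1.530291 = -0.463336
y(0.22) ≈ -0.4633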